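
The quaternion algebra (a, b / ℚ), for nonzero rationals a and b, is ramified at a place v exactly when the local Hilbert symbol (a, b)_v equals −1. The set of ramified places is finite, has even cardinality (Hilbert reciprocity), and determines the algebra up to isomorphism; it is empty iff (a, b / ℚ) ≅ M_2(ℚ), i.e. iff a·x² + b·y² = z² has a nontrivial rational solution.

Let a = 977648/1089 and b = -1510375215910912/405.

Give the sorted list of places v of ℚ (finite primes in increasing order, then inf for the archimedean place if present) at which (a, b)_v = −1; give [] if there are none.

(a, b) ≡ (1247, -1185665) mod (ℚ^×)²; places V = {2, 3, 5, 7, 11, 13, 17, 29, 37, 43, ∞}.
(a,b)_2: α=4, β=12; u≡7, v≡7 (mod 8); ε(u)ε(v)=1·1, αω(v)=4·0, βω(u)=12·0; sum ≡ 1  ⇒  -1.
(a,b)_17: α=0, u≡12; β=1, v≡11 (mod 17); (12|17)=-1, (11|17)=-1; sign (−1)^0·-1^1·-1^0 = -1.
(a,b)_7: α=2, u≡4; β=0, v≡1 (mod 7); (4|7)=+1, (1|7)=+1; sign (−1)^0·+1^0·+1^2 = +1.
(a,b)_5: α=0, u≡2; β=-1, v≡3 (mod 5); (2|5)=-1, (3|5)=-1; sign (−1)^0·-1^-1·-1^0 = -1.
(a,b)_11: α=-2, u≡5; β=0, v≡5 (mod 11); (5|11)=+1, (5|11)=+1; sign (−1)^0·+1^0·+1^-2 = +1.
(a,b)_3: α=-2, u≡2; β=-4, v≡1 (mod 3); (2|3)=-1, (1|3)=+1; sign (−1)^0·-1^-4·+1^-2 = +1.
(a,b)_43: α=1, u≡33; β=2, v≡4 (mod 43); (33|43)=-1, (4|43)=+1; sign (−1)^0·-1^2·+1^1 = +1.
(a,b)_37: α=0, u≡16; β=1, v≡4 (mod 37); (16|37)=+1, (4|37)=+1; sign (−1)^0·+1^1·+1^0 = +1.
(a,b)_∞: sgn(1247)=+, sgn(-1185665)=−, so +1.
(a,b)_29: α=1, u≡19; β=3, v≡20 (mod 29); (19|29)=-1, (20|29)=+1; sign (−1)^0·-1^3·+1^1 = -1.
(a,b)_13: α=0, u≡10; β=1, v≡12 (mod 13); (10|13)=+1, (12|13)=+1; sign (−1)^0·+1^1·+1^0 = +1.
|Ram(1247, -1185665)| = 4, even; anisotropic at {2, 5, 17, 29}.

[2, 5, 17, 29]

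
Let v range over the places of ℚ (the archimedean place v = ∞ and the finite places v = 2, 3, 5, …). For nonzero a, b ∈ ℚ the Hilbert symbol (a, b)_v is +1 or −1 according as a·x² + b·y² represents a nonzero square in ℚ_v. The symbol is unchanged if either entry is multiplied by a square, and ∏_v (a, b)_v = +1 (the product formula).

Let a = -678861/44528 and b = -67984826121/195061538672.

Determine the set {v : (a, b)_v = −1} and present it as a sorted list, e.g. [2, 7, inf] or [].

(a, b) ≡ (-667, -23) mod (ℚ^×)²; places V = {2, 3, 7, 11, 13, 17, 23, 29, 37, ∞}.
(a,b)_∞: sgn(-667)=−, sgn(-23)=−, so -1.
(a,b)_17: α=2, u≡13; β=0, v≡12 (mod 17); (13|17)=+1, (12|17)=-1; sign (−1)^0·+1^0·-1^2 = +1.
(a,b)_23: α=-1, u≡19; β=-3, v≡10 (mod 23); (19|23)=-1, (10|23)=-1; sign (−1)^1·-1^-3·-1^-1 = -1.
(a,b)_37: α=0, u≡27; β=2, v≡18 (mod 37); (27|37)=+1, (18|37)=-1; sign (−1)^0·+1^2·-1^0 = +1.
(a,b)_13: α=0, u≡4; β=-2, v≡10 (mod 13); (4|13)=+1, (10|13)=+1; sign (−1)^0·+1^-2·+1^0 = +1.
(a,b)_2: α=-4, β=-4; u≡5, v≡1 (mod 8); ε(u)ε(v)=0·0, αω(v)=-4·0, βω(u)=-4·1; sum ≡ 0  ⇒  +1.
(a,b)_11: α=-2, u≡3; β=-2, v≡8 (mod 11); (3|11)=+1, (8|11)=-1; sign (−1)^0·+1^-2·-1^-2 = +1.
(a,b)_29: α=1, u≡4; β=2, v≡24 (mod 29); (4|29)=+1, (24|29)=+1; sign (−1)^0·+1^2·+1^1 = +1.
(a,b)_3: α=4, u≡2; β=10, v≡1 (mod 3); (2|3)=-1, (1|3)=+1; sign (−1)^0·-1^10·+1^4 = +1.
(a,b)_7: α=0, u≡6; β=-2, v≡3 (mod 7); (6|7)=-1, (3|7)=-1; sign (−1)^0·-1^-2·-1^0 = +1.
|Ram(-667, -23)| = 2, even; anisotropic at {23, ∞}.

[23, inf]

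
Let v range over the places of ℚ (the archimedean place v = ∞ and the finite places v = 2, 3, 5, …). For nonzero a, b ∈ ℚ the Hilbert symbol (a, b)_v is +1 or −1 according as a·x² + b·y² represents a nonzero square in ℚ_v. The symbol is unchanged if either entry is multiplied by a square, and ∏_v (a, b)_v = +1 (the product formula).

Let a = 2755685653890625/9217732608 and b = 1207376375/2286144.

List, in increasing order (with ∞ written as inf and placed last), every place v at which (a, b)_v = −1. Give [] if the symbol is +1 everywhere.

[2, 5]

Mod squares: a ≡ 7, b ≡ 95. Check v ∈ {∞, 2, 3, 5, 7, 19, 23, 31}.
v=23: a=23^2·(≡20), b=23^2·(≡3) mod 23; (20|23)=-1, (3|23)=+1; (−1)^{2·2·11}·(-1)^2·(+1)^2 = +1.
v=5: a=5^6·(≡3), b=5^3·(≡4) mod 5; (3|5)=-1, (4|5)=+1; (−1)^{6·3·2}·(-1)^3·(+1)^6 = -1.
v=19: a=19^2·(≡9), b=19^1·(≡16) mod 19; (9|19)=+1, (16|19)=+1; (−1)^{2·1·9}·(+1)^1·(+1)^2 = +1.
v=∞: 7 > 0 and 95 > 0  ⇒  (a,b)_∞ = +1.
v=7: a=7^-3·(≡4), b=7^-2·(≡2) mod 7; (4|7)=+1, (2|7)=+1; (−1)^{-3·-2·3}·(+1)^-2·(+1)^-3 = +1.
v=2: v_2(a)=-12, v_2(b)=-6; units ≡ 7, 7 (mod 8); ε·ε+αω+βω = 1·1+-12·0+-6·0 ≡ 1  ⇒  (a,b)_2 = -1.
v=31: a=31^4·(≡8), b=31^2·(≡9) mod 31; (8|31)=+1, (9|31)=+1; (−1)^{4·2·15}·(+1)^2·(+1)^4 = +1.
v=3: a=3^-8·(≡1), b=3^-6·(≡2) mod 3; (1|3)=+1, (2|3)=-1; (−1)^{-8·-6·1}·(+1)^-6·(-1)^-8 = +1.
Ram(7, 95) = {2, 5}; no ℚ_2-point on the conic.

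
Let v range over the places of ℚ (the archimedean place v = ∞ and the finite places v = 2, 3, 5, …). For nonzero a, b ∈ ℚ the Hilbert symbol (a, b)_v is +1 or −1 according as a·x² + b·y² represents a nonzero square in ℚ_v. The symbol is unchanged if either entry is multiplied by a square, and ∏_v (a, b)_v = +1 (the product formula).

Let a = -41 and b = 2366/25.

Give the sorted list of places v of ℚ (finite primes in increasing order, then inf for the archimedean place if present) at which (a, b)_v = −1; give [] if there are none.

Mod squares: a ≡ -41, b ≡ 14. Check v ∈ {∞, 2, 5, 7, 13, 41}.
v=2: v_2(a)=0, v_2(b)=1; units ≡ 7, 7 (mod 8); ε·ε+αω+βω = 1·1+0·0+1·0 ≡ 1  ⇒  (a,b)_2 = -1.
v=7: a=7^0·(≡1), b=7^1·(≡4) mod 7; (1|7)=+1, (4|7)=+1; (−1)^{0·1·3}·(+1)^1·(+1)^0 = +1.
v=13: a=13^0·(≡11), b=13^2·(≡12) mod 13; (11|13)=-1, (12|13)=+1; (−1)^{0·2·6}·(-1)^2·(+1)^0 = +1.
v=∞: -41 < 0 and 14 > 0  ⇒  (a,b)_∞ = +1.
v=5: a=5^0·(≡4), b=5^-2·(≡1) mod 5; (4|5)=+1, (1|5)=+1; (−1)^{0·-2·2}·(+1)^-2·(+1)^0 = +1.
v=41: a=41^1·(≡40), b=41^0·(≡11) mod 41; (40|41)=+1, (11|41)=-1; (−1)^{1·0·20}·(+1)^0·(-1)^1 = -1.
|Ram(-41, 14)| = 2, even; anisotropic at {2, 41}.

[2, 41]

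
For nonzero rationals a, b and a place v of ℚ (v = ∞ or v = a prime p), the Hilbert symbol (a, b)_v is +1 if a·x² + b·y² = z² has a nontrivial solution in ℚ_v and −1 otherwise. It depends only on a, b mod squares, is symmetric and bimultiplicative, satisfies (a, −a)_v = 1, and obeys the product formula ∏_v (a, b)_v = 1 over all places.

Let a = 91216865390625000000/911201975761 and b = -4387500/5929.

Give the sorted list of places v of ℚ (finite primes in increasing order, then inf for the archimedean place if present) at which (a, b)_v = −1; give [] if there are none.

[3, 5]

(a, b) ≡ (65, -195) mod (ℚ^×)²; places V = {2, 3, 5, 7, 11, 13, 23, ∞}.
(a,b)_5: α=13, u≡3; β=5, v≡4 (mod 5); (3|5)=-1, (4|5)=+1; sign (−1)^0·-1^5·+1^13 = -1.
(a,b)_13: α=3, u≡5; β=1, v≡6 (mod 13); (5|13)=-1, (6|13)=-1; sign (−1)^0·-1^1·-1^3 = +1.
(a,b)_7: α=-6, u≡1; β=-2, v≡1 (mod 7); (1|7)=+1, (1|7)=+1; sign (−1)^0·+1^-2·+1^-6 = +1.
(a,b)_23: α=-2, u≡14; β=0, v≡4 (mod 23); (14|23)=-1, (4|23)=+1; sign (−1)^0·-1^0·+1^-2 = +1.
(a,b)_∞: sgn(65)=+, sgn(-195)=−, so +1.
(a,b)_11: α=-4, u≡10; β=-2, v≡3 (mod 11); (10|11)=-1, (3|11)=+1; sign (−1)^0·-1^-2·+1^-4 = +1.
(a,b)_3: α=12, u≡2; β=3, v≡1 (mod 3); (2|3)=-1, (1|3)=+1; sign (−1)^0·-1^3·+1^12 = -1.
(a,b)_2: α=6, β=2; u≡1, v≡5 (mod 8); ε(u)ε(v)=0·0, αω(v)=6·1, βω(u)=2·0; sum ≡ 0  ⇒  +1.
|Ram(65, -195)| = 2, even; anisotropic at {3, 5}.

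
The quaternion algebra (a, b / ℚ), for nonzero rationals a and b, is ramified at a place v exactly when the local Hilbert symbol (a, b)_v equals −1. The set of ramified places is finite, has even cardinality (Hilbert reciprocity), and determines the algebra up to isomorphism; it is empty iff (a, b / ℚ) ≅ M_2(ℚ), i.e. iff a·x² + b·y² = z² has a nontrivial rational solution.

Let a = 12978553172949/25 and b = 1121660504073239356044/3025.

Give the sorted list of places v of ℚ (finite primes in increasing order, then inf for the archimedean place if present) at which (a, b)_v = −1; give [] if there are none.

[]

Mod squares: a ≡ 329189, b ≡ 12259. Check v ∈ {∞, 2, 3, 5, 7, 11, 13, 23, 31, 37, 41}.
v=37: a=37^1·(≡29), b=37^2·(≡25) mod 37; (29|37)=-1, (25|37)=+1; (−1)^{1·2·18}·(-1)^2·(+1)^1 = +1.
v=23: a=23^2·(≡1), b=23^3·(≡18) mod 23; (1|23)=+1, (18|23)=+1; (−1)^{2·3·11}·(+1)^3·(+1)^2 = +1.
v=7: a=7^3·(≡2), b=7^4·(≡2) mod 7; (2|7)=+1, (2|7)=+1; (−1)^{3·4·3}·(+1)^4·(+1)^3 = +1.
v=11: a=11^0·(≡4), b=11^-2·(≡9) mod 11; (4|11)=+1, (9|11)=+1; (−1)^{0·-2·5}·(+1)^-2·(+1)^0 = +1.
v=5: a=5^-2·(≡4), b=5^-2·(≡4) mod 5; (4|5)=+1, (4|5)=+1; (−1)^{-2·-2·2}·(+1)^-2·(+1)^-2 = +1.
v=31: a=31^1·(≡13), b=31^2·(≡28) mod 31; (13|31)=-1, (28|31)=+1; (−1)^{1·2·15}·(-1)^2·(+1)^1 = +1.
v=41: a=41^1·(≡26), b=41^1·(≡34) mod 41; (26|41)=-1, (34|41)=-1; (−1)^{1·1·20}·(-1)^1·(-1)^1 = +1.
v=13: a=13^2·(≡1), b=13^3·(≡5) mod 13; (1|13)=+1, (5|13)=-1; (−1)^{2·3·6}·(+1)^3·(-1)^2 = +1.
v=3: a=3^2·(≡2), b=3^4·(≡1) mod 3; (2|3)=-1, (1|3)=+1; (−1)^{2·4·1}·(-1)^4·(+1)^2 = +1.
v=∞: 329189 > 0 and 12259 > 0  ⇒  (a,b)_∞ = +1.
v=2: v_2(a)=0, v_2(b)=2; units ≡ 5, 3 (mod 8); ε·ε+αω+βω = 0·1+0·1+2·1 ≡ 0  ⇒  (a,b)_2 = +1.
Ram(a, b) = ∅: the form 329189·x² + 12259·y² − z² is isotropic over every ℚ_v, so by Hasse–Minkowski it is isotropic over ℚ.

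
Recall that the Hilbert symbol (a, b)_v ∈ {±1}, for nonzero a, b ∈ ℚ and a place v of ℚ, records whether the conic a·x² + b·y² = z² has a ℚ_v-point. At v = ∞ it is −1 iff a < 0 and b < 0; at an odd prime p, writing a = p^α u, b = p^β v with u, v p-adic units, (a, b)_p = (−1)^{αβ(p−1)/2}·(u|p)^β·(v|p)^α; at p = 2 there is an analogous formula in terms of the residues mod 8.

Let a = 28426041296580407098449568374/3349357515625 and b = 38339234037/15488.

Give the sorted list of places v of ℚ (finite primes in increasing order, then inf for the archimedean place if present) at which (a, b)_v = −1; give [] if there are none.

(a, b) ≡ (10166, 5601466) mod (ℚ^×)²; places V = {2, 3, 5, 7, 11, 13, 17, 19, 23, 29, ∞}.
(a,b)_11: α=-8, u≡2; β=-2, v≡7 (mod 11); (2|11)=-1, (7|11)=-1; sign (−1)^0·-1^-2·-1^-8 = +1.
(a,b)_∞: sgn(10166)=+, sgn(5601466)=+, so +1.
(a,b)_23: α=3, u≡5; β=1, v≡4 (mod 23); (5|23)=-1, (4|23)=+1; sign (−1)^1·-1^1·+1^3 = +1.
(a,b)_2: α=1, β=-7; u≡3, v≡5 (mod 8); ε(u)ε(v)=1·0, αω(v)=1·1, βω(u)=-7·1; sum ≡ 0  ⇒  +1.
(a,b)_7: α=2, u≡2; β=0, v≡5 (mod 7); (2|7)=+1, (5|7)=-1; sign (−1)^0·+1^0·-1^2 = +1.
(a,b)_19: α=2, u≡5; β=1, v≡15 (mod 19); (5|19)=+1, (15|19)=-1; sign (−1)^0·+1^1·-1^2 = +1.
(a,b)_17: α=3, u≡5; β=1, v≡8 (mod 17); (5|17)=-1, (8|17)=+1; sign (−1)^0·-1^1·+1^3 = -1.
(a,b)_29: α=2, u≡16; β=1, v≡18 (mod 29); (16|29)=+1, (18|29)=-1; sign (−1)^0·+1^1·-1^2 = +1.
(a,b)_5: α=-6, u≡4; β=0, v≡4 (mod 5); (4|5)=+1, (4|5)=+1; sign (−1)^0·+1^0·+1^-6 = +1.
(a,b)_3: α=16, u≡2; β=4, v≡1 (mod 3); (2|3)=-1, (1|3)=+1; sign (−1)^0·-1^4·+1^16 = +1.
(a,b)_13: α=5, u≡11; β=3, v≡3 (mod 13); (11|13)=-1, (3|13)=+1; sign (−1)^0·-1^3·+1^5 = -1.
|Ram(10166, 5601466)| = 2, even; anisotropic at {13, 17}.

[13, 17]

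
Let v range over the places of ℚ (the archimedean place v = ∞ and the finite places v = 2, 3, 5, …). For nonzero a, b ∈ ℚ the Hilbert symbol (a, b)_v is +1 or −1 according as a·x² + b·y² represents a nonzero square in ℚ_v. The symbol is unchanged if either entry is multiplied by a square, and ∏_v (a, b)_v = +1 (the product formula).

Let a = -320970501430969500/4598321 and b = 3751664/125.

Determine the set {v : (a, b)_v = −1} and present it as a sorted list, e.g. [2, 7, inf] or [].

(a, b) ≡ (-122987095, 1172395) mod (ℚ^×)²; places V = {2, 3, 5, 7, 11, 13, 17, 19, 23, 31, 41, 43, ∞}.
(a,b)_43: α=1, u≡41; β=1, v≡32 (mod 43); (41|43)=+1, (32|43)=-1; sign (−1)^1·+1^1·-1^1 = +1.
(a,b)_7: α=-1, u≡1; β=1, v≡3 (mod 7); (1|7)=+1, (3|7)=-1; sign (−1)^1·+1^1·-1^-1 = +1.
(a,b)_2: α=2, β=4; u≡1, v≡3 (mod 8); ε(u)ε(v)=0·1, αω(v)=2·1, βω(u)=4·0; sum ≡ 0  ⇒  +1.
(a,b)_11: α=1, u≡7; β=0, v≡1 (mod 11); (7|11)=-1, (1|11)=+1; sign (−1)^0·-1^0·+1^1 = +1.
(a,b)_17: α=3, u≡8; β=0, v≡6 (mod 17); (8|17)=+1, (6|17)=-1; sign (−1)^0·+1^0·-1^3 = -1.
(a,b)_19: α=1, u≡18; β=1, v≡18 (mod 19); (18|19)=-1, (18|19)=-1; sign (−1)^1·-1^1·-1^1 = -1.
(a,b)_3: α=2, u≡2; β=0, v≡1 (mod 3); (2|3)=-1, (1|3)=+1; sign (−1)^0·-1^0·+1^2 = +1.
(a,b)_23: α=-1, u≡15; β=0, v≡18 (mod 23); (15|23)=-1, (18|23)=+1; sign (−1)^0·-1^0·+1^-1 = +1.
(a,b)_∞: sgn(-122987095)=−, sgn(1172395)=+, so +1.
(a,b)_41: α=2, u≡36; β=1, v≡37 (mod 41); (36|41)=+1, (37|41)=+1; sign (−1)^0·+1^1·+1^2 = +1.
(a,b)_13: α=-4, u≡4; β=0, v≡9 (mod 13); (4|13)=+1, (9|13)=+1; sign (−1)^0·+1^0·+1^-4 = +1.
(a,b)_5: α=3, u≡4; β=-3, v≡4 (mod 5); (4|5)=+1, (4|5)=+1; sign (−1)^0·+1^-3·+1^3 = +1.
(a,b)_31: α=2, u≡3; β=0, v≡13 (mod 31); (3|31)=-1, (13|31)=-1; sign (−1)^0·-1^0·-1^2 = +1.
|Ram(-122987095, 1172395)| = 2, even; anisotropic at {17, 19}.

[17, 19]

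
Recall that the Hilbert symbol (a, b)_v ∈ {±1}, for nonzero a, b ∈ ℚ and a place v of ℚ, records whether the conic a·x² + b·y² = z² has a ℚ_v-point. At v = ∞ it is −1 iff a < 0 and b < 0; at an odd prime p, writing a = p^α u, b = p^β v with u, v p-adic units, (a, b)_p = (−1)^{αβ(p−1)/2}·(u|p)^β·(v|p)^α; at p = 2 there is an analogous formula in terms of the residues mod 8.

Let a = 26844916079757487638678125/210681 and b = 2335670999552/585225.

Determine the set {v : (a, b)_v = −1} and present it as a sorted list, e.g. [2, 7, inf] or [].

[2, 5, 23, 31]

Mod squares: a ≡ 745085, b ≡ 1178. Check v ∈ {∞, 2, 3, 5, 11, 17, 19, 23, 31}.
v=∞: 745085 > 0 and 1178 > 0  ⇒  (a,b)_∞ = +1.
v=23: a=23^5·(≡11), b=23^2·(≡15) mod 23; (11|23)=-1, (15|23)=-1; (−1)^{5·2·11}·(-1)^2·(-1)^5 = -1.
v=2: v_2(a)=0, v_2(b)=9; units ≡ 5, 5 (mod 8); ε·ε+αω+βω = 0·0+0·1+9·1 ≡ 1  ⇒  (a,b)_2 = -1.
v=17: a=17^-2·(≡15), b=17^-2·(≡3) mod 17; (15|17)=+1, (3|17)=-1; (−1)^{-2·-2·8}·(+1)^-2·(-1)^-2 = +1.
v=11: a=11^9·(≡10), b=11^4·(≡1) mod 11; (10|11)=-1, (1|11)=+1; (−1)^{9·4·5}·(-1)^4·(+1)^9 = +1.
v=3: a=3^-6·(≡2), b=3^-4·(≡2) mod 3; (2|3)=-1, (2|3)=-1; (−1)^{-6·-4·1}·(-1)^-4·(-1)^-6 = +1.
v=31: a=31^3·(≡16), b=31^1·(≡20) mod 31; (16|31)=+1, (20|31)=+1; (−1)^{3·1·15}·(+1)^1·(+1)^3 = -1.
v=5: a=5^5·(≡2), b=5^-2·(≡3) mod 5; (2|5)=-1, (3|5)=-1; (−1)^{5·-2·2}·(-1)^-2·(-1)^5 = -1.
v=19: a=19^1·(≡2), b=19^1·(≡9) mod 19; (2|19)=-1, (9|19)=+1; (−1)^{1·1·9}·(-1)^1·(+1)^1 = +1.
(745085, 1178 / ℚ) ramifies at {2, 5, 23, 31}: a division algebra.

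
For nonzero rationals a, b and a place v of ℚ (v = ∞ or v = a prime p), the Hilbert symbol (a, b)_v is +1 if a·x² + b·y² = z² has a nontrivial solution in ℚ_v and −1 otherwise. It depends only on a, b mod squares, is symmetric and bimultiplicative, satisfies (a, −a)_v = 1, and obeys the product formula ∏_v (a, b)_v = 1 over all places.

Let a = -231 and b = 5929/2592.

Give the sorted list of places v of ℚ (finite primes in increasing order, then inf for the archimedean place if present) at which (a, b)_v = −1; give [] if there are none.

[3, 11]

Mod squares: a ≡ -231, b ≡ 2. Check v ∈ {∞, 2, 3, 7, 11}.
v=3: a=3^1·(≡1), b=3^-4·(≡2) mod 3; (1|3)=+1, (2|3)=-1; (−1)^{1·-4·1}·(+1)^-4·(-1)^1 = -1.
v=2: v_2(a)=0, v_2(b)=-5; units ≡ 1, 1 (mod 8); ε·ε+αω+βω = 0·0+0·0+-5·0 ≡ 0  ⇒  (a,b)_2 = +1.
v=11: a=11^1·(≡1), b=11^2·(≡7) mod 11; (1|11)=+1, (7|11)=-1; (−1)^{1·2·5}·(+1)^2·(-1)^1 = -1.
v=7: a=7^1·(≡2), b=7^2·(≡1) mod 7; (2|7)=+1, (1|7)=+1; (−1)^{1·2·3}·(+1)^2·(+1)^1 = +1.
v=∞: -231 < 0 and 2 > 0  ⇒  (a,b)_∞ = +1.
(-231, 2 / ℚ) ramifies at {3, 11}: a division algebra.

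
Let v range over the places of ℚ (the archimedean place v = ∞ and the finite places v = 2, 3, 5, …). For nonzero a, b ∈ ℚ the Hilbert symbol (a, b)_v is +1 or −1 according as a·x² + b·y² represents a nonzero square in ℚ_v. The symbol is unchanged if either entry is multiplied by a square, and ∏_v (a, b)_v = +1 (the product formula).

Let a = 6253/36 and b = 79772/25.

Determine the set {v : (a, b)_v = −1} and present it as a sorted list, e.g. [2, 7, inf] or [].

[]

Mod squares: a ≡ 37, b ≡ 407. Check v ∈ {∞, 2, 3, 5, 7, 11, 13, 37}.
v=3: a=3^-2·(≡1), b=3^0·(≡2) mod 3; (1|3)=+1, (2|3)=-1; (−1)^{-2·0·1}·(+1)^0·(-1)^-2 = +1.
v=7: a=7^0·(≡2), b=7^2·(≡1) mod 7; (2|7)=+1, (1|7)=+1; (−1)^{0·2·3}·(+1)^2·(+1)^0 = +1.
v=11: a=11^0·(≡9), b=11^1·(≡1) mod 11; (9|11)=+1, (1|11)=+1; (−1)^{0·1·5}·(+1)^1·(+1)^0 = +1.
v=13: a=13^2·(≡5), b=13^0·(≡9) mod 13; (5|13)=-1, (9|13)=+1; (−1)^{2·0·6}·(-1)^0·(+1)^2 = +1.
v=2: v_2(a)=-2, v_2(b)=2; units ≡ 5, 7 (mod 8); ε·ε+αω+βω = 0·1+-2·0+2·1 ≡ 0  ⇒  (a,b)_2 = +1.
v=37: a=37^1·(≡16), b=37^1·(≡30) mod 37; (16|37)=+1, (30|37)=+1; (−1)^{1·1·18}·(+1)^1·(+1)^1 = +1.
v=∞: 37 > 0 and 407 > 0  ⇒  (a,b)_∞ = +1.
v=5: a=5^0·(≡3), b=5^-2·(≡2) mod 5; (3|5)=-1, (2|5)=-1; (−1)^{0·-2·2}·(-1)^-2·(-1)^0 = +1.
Every local symbol is +1, so the conic 37·x² + 407·y² = z² has ℚ_v-points for all v and hence a ℚ-point; (a, b / ℚ) ≅ M_2(ℚ).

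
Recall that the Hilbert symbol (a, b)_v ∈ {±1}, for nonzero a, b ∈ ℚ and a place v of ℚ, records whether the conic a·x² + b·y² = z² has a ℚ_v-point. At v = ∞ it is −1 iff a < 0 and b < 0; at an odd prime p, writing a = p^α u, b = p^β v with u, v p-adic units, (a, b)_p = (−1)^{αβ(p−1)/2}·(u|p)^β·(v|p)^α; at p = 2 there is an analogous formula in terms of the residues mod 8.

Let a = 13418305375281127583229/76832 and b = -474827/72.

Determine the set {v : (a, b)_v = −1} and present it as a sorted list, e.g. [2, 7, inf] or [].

Mod squares: a ≡ 113738, b ≡ -3286. Check v ∈ {∞, 2, 3, 7, 11, 17, 29, 31, 37, 53}.
v=7: a=7^-4·(≡4), b=7^0·(≡2) mod 7; (4|7)=+1, (2|7)=+1; (−1)^{-4·0·3}·(+1)^0·(+1)^-4 = +1.
v=31: a=31^4·(≡12), b=31^1·(≡9) mod 31; (12|31)=-1, (9|31)=+1; (−1)^{4·1·15}·(-1)^1·(+1)^4 = -1.
v=3: a=3^2·(≡2), b=3^-2·(≡2) mod 3; (2|3)=-1, (2|3)=-1; (−1)^{2·-2·1}·(-1)^-2·(-1)^2 = +1.
v=11: a=11^2·(≡1), b=11^0·(≡9) mod 11; (1|11)=+1, (9|11)=+1; (−1)^{2·0·5}·(+1)^0·(+1)^2 = +1.
v=17: a=17^4·(≡8), b=17^2·(≡10) mod 17; (8|17)=+1, (10|17)=-1; (−1)^{4·2·8}·(+1)^2·(-1)^4 = +1.
v=53: a=53^3·(≡26), b=53^1·(≡25) mod 53; (26|53)=-1, (25|53)=+1; (−1)^{3·1·26}·(-1)^1·(+1)^3 = -1.
v=2: v_2(a)=-5, v_2(b)=-3; units ≡ 5, 5 (mod 8); ε·ε+αω+βω = 0·0+-5·1+-3·1 ≡ 0  ⇒  (a,b)_2 = +1.
v=37: a=37^1·(≡16), b=37^0·(≡3) mod 37; (16|37)=+1, (3|37)=+1; (−1)^{1·0·18}·(+1)^0·(+1)^1 = +1.
v=29: a=29^1·(≡9), b=29^0·(≡20) mod 29; (9|29)=+1, (20|29)=+1; (−1)^{1·0·14}·(+1)^0·(+1)^1 = +1.
v=∞: 113738 > 0 and -3286 < 0  ⇒  (a,b)_∞ = +1.
|Ram(113738, -3286)| = 2, even; anisotropic at {31, 53}.

[31, 53]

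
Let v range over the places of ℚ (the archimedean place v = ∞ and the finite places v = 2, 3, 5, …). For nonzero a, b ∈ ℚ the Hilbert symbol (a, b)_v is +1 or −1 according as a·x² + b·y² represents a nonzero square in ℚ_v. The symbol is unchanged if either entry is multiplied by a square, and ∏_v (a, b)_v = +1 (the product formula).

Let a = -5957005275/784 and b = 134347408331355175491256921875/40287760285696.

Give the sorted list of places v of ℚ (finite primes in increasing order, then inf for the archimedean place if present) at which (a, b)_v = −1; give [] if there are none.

Mod squares: a ≡ -1131, b ≡ 939107. Check v ∈ {∞, 2, 3, 5, 7, 11, 13, 17, 19, 23, 29, 31, 47, 53}.
v=31: a=31^0·(≡19), b=31^2·(≡22) mod 31; (19|31)=+1, (22|31)=-1; (−1)^{0·2·15}·(+1)^2·(-1)^0 = +1.
v=11: a=11^0·(≡7), b=11^-2·(≡3) mod 11; (7|11)=-1, (3|11)=+1; (−1)^{0·-2·5}·(-1)^-2·(+1)^0 = +1.
v=∞: -1131 < 0 and 939107 > 0  ⇒  (a,b)_∞ = +1.
v=19: a=19^0·(≡6), b=19^2·(≡8) mod 19; (6|19)=+1, (8|19)=-1; (−1)^{0·2·9}·(+1)^2·(-1)^0 = +1.
v=2: v_2(a)=-4, v_2(b)=-18; units ≡ 5, 3 (mod 8); ε·ε+αω+βω = 0·1+-4·1+-18·1 ≡ 0  ⇒  (a,b)_2 = +1.
v=7: a=7^-2·(≡5), b=7^-4·(≡4) mod 7; (5|7)=-1, (4|7)=+1; (−1)^{-2·-4·3}·(-1)^-4·(+1)^-2 = +1.
v=23: a=23^0·(≡19), b=23^-2·(≡20) mod 23; (19|23)=-1, (20|23)=-1; (−1)^{0·-2·11}·(-1)^-2·(-1)^0 = +1.
v=5: a=5^2·(≡1), b=5^6·(≡3) mod 5; (1|5)=+1, (3|5)=-1; (−1)^{2·6·2}·(+1)^6·(-1)^2 = +1.
v=29: a=29^1·(≡14), b=29^3·(≡8) mod 29; (14|29)=-1, (8|29)=-1; (−1)^{1·3·14}·(-1)^3·(-1)^1 = +1.
v=53: a=53^0·(≡19), b=53^1·(≡11) mod 53; (19|53)=-1, (11|53)=+1; (−1)^{0·1·26}·(-1)^1·(+1)^0 = -1.
v=47: a=47^0·(≡41), b=47^1·(≡4) mod 47; (41|47)=-1, (4|47)=+1; (−1)^{0·1·23}·(-1)^1·(+1)^0 = -1.
v=17: a=17^2·(≡4), b=17^0·(≡7) mod 17; (4|17)=+1, (7|17)=-1; (−1)^{2·0·8}·(+1)^0·(-1)^2 = +1.
v=3: a=3^7·(≡1), b=3^22·(≡2) mod 3; (1|3)=+1, (2|3)=-1; (−1)^{7·22·1}·(+1)^22·(-1)^7 = -1.
v=13: a=13^1·(≡10), b=13^1·(≡6) mod 13; (10|13)=+1, (6|13)=-1; (−1)^{1·1·6}·(+1)^1·(-1)^1 = -1.
Ram(-1131, 939107) = {3, 13, 47, 53}; no ℚ_3-point on the conic.

[3, 13, 47, 53]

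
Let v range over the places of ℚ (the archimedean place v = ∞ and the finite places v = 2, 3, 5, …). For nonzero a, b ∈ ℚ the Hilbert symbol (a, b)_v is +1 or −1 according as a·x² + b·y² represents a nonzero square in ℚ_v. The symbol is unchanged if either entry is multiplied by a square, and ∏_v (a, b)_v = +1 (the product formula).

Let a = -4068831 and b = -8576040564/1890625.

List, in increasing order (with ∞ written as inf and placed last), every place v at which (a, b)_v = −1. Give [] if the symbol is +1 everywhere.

[3, 13, 19, inf]

Mod squares: a ≡ -39, b ≡ -741. Check v ∈ {∞, 2, 3, 5, 7, 11, 13, 17, 19}.
v=13: a=13^1·(≡1), b=13^1·(≡7) mod 13; (1|13)=+1, (7|13)=-1; (−1)^{1·1·6}·(+1)^1·(-1)^1 = -1.
v=11: a=11^0·(≡3), b=11^-2·(≡6) mod 11; (3|11)=+1, (6|11)=-1; (−1)^{0·-2·5}·(+1)^-2·(-1)^0 = +1.
v=∞: -39 < 0 and -741 < 0  ⇒  (a,b)_∞ = -1.
v=17: a=17^2·(≡14), b=17^0·(≡7) mod 17; (14|17)=-1, (7|17)=-1; (−1)^{2·0·8}·(-1)^0·(-1)^2 = +1.
v=5: a=5^0·(≡4), b=5^-6·(≡1) mod 5; (4|5)=+1, (1|5)=+1; (−1)^{0·-6·2}·(+1)^-6·(+1)^0 = +1.
v=19: a=19^2·(≡15), b=19^1·(≡12) mod 19; (15|19)=-1, (12|19)=-1; (−1)^{2·1·9}·(-1)^1·(-1)^2 = -1.
v=3: a=3^1·(≡2), b=3^11·(≡2) mod 3; (2|3)=-1, (2|3)=-1; (−1)^{1·11·1}·(-1)^11·(-1)^1 = -1.
v=7: a=7^0·(≡3), b=7^2·(≡1) mod 7; (3|7)=-1, (1|7)=+1; (−1)^{0·2·3}·(-1)^2·(+1)^0 = +1.
v=2: v_2(a)=0, v_2(b)=2; units ≡ 1, 3 (mod 8); ε·ε+αω+βω = 0·1+0·1+2·0 ≡ 0  ⇒  (a,b)_2 = +1.
(-39, -741 / ℚ) ramifies at {3, 13, 19, ∞}: a division algebra.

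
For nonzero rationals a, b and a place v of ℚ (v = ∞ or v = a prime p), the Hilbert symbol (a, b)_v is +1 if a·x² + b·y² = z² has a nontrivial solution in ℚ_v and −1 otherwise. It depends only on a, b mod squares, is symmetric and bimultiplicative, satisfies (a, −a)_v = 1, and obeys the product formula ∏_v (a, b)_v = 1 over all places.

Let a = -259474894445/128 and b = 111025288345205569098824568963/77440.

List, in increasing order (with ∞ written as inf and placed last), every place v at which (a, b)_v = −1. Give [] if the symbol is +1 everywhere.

[5, 47]

(a, b) ≡ (-4810, 103870) mod (ℚ^×)²; places V = {2, 3, 5, 7, 11, 13, 17, 37, 47, ∞}.
(a,b)_5: α=1, u≡2; β=-1, v≡1 (mod 5); (2|5)=-1, (1|5)=+1; sign (−1)^0·-1^-1·+1^1 = -1.
(a,b)_∞: sgn(-4810)=−, sgn(103870)=+, so +1.
(a,b)_2: α=-7, β=-7; u≡3, v≡7 (mod 8); ε(u)ε(v)=1·1, αω(v)=-7·0, βω(u)=-7·1; sum ≡ 0  ⇒  +1.
(a,b)_37: α=1, u≡29; β=2, v≡21 (mod 37); (29|37)=-1, (21|37)=+1; sign (−1)^0·-1^2·+1^1 = +1.
(a,b)_3: α=0, u≡2; β=4, v≡1 (mod 3); (2|3)=-1, (1|3)=+1; sign (−1)^0·-1^4·+1^0 = +1.
(a,b)_47: α=2, u≡23; β=5, v≡27 (mod 47); (23|47)=-1, (27|47)=+1; sign (−1)^0·-1^5·+1^2 = -1.
(a,b)_17: α=2, u≡1; β=5, v≡11 (mod 17); (1|17)=+1, (11|17)=-1; sign (−1)^0·+1^5·-1^2 = +1.
(a,b)_7: α=0, u≡5; β=2, v≡2 (mod 7); (5|7)=-1, (2|7)=+1; sign (−1)^0·-1^2·+1^0 = +1.
(a,b)_11: α=0, u≡2; β=-2, v≡2 (mod 11); (2|11)=-1, (2|11)=-1; sign (−1)^0·-1^-2·-1^0 = +1.
(a,b)_13: α=3, u≡2; β=7, v≡7 (mod 13); (2|13)=-1, (7|13)=-1; sign (−1)^0·-1^7·-1^3 = +1.
Ram(-4810, 103870) = {5, 47}; no ℚ_5-point on the conic.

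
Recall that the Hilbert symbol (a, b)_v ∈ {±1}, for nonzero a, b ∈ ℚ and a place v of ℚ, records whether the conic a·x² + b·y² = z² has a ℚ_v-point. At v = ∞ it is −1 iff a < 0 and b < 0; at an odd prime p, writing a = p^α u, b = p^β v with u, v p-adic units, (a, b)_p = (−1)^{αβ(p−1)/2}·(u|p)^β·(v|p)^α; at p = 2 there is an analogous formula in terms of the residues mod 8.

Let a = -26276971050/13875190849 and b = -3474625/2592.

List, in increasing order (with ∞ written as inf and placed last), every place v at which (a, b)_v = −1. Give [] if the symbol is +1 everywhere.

(a, b) ≡ (-58, -770) mod (ℚ^×)²; places V = {2, 3, 5, 7, 11, 13, 17, 19, 29, 41, 43, ∞}.
(a,b)_41: α=-2, u≡14; β=0, v≡23 (mod 41); (14|41)=-1, (23|41)=+1; sign (−1)^0·-1^0·+1^-2 = +1.
(a,b)_∞: sgn(-58)=−, sgn(-770)=−, so -1.
(a,b)_2: α=1, β=-5; u≡3, v≡7 (mod 8); ε(u)ε(v)=1·1, αω(v)=1·0, βω(u)=-5·1; sum ≡ 0  ⇒  +1.
(a,b)_29: α=1, u≡15; β=0, v≡22 (mod 29); (15|29)=-1, (22|29)=+1; sign (−1)^0·-1^0·+1^1 = +1.
(a,b)_11: α=2, u≡10; β=1, v≡8 (mod 11); (10|11)=-1, (8|11)=-1; sign (−1)^0·-1^1·-1^2 = -1.
(a,b)_43: α=2, u≡18; β=0, v≡35 (mod 43); (18|43)=-1, (35|43)=+1; sign (−1)^0·-1^0·+1^2 = +1.
(a,b)_13: α=-4, u≡5; β=0, v≡3 (mod 13); (5|13)=-1, (3|13)=+1; sign (−1)^0·-1^0·+1^-4 = +1.
(a,b)_3: α=4, u≡2; β=-4, v≡1 (mod 3); (2|3)=-1, (1|3)=+1; sign (−1)^0·-1^-4·+1^4 = +1.
(a,b)_7: α=0, u≡3; β=1, v≡1 (mod 7); (3|7)=-1, (1|7)=+1; sign (−1)^0·-1^1·+1^0 = -1.
(a,b)_19: α=0, u≡15; β=2, v≡1 (mod 19); (15|19)=-1, (1|19)=+1; sign (−1)^0·-1^2·+1^0 = +1.
(a,b)_17: α=-2, u≡12; β=0, v≡7 (mod 17); (12|17)=-1, (7|17)=-1; sign (−1)^0·-1^0·-1^-2 = +1.
(a,b)_5: α=2, u≡2; β=3, v≡4 (mod 5); (2|5)=-1, (4|5)=+1; sign (−1)^0·-1^3·+1^2 = -1.
|Ram(-58, -770)| = 4, even; anisotropic at {5, 7, 11, ∞}.

[5, 7, 11, inf]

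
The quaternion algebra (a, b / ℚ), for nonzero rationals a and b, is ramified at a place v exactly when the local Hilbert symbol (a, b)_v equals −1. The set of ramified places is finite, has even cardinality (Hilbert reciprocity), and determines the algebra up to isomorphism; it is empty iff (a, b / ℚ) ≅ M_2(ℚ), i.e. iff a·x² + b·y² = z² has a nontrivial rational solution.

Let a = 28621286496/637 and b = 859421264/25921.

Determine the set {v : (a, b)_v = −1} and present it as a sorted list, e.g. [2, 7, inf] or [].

Mod squares: a ≡ 4862, b ≡ 221. Check v ∈ {∞, 2, 3, 7, 11, 13, 17, 23, 29}.
v=17: a=17^1·(≡3), b=17^3·(≡9) mod 17; (3|17)=-1, (9|17)=+1; (−1)^{1·3·8}·(-1)^3·(+1)^1 = -1.
v=13: a=13^-1·(≡1), b=13^1·(≡1) mod 13; (1|13)=+1, (1|13)=+1; (−1)^{-1·1·6}·(+1)^1·(+1)^-1 = +1.
v=∞: 4862 > 0 and 221 > 0  ⇒  (a,b)_∞ = +1.
v=11: a=11^1·(≡2), b=11^0·(≡4) mod 11; (2|11)=-1, (4|11)=+1; (−1)^{1·0·5}·(-1)^0·(+1)^1 = +1.
v=3: a=3^14·(≡2), b=3^0·(≡2) mod 3; (2|3)=-1, (2|3)=-1; (−1)^{14·0·1}·(-1)^0·(-1)^14 = +1.
v=2: v_2(a)=5, v_2(b)=4; units ≡ 7, 5 (mod 8); ε·ε+αω+βω = 1·0+5·1+4·0 ≡ 1  ⇒  (a,b)_2 = -1.
v=23: a=23^0·(≡1), b=23^-2·(≡7) mod 23; (1|23)=+1, (7|23)=-1; (−1)^{0·-2·11}·(+1)^-2·(-1)^0 = +1.
v=7: a=7^-2·(≡2), b=7^-2·(≡4) mod 7; (2|7)=+1, (4|7)=+1; (−1)^{-2·-2·3}·(+1)^-2·(+1)^-2 = +1.
v=29: a=29^0·(≡10), b=29^2·(≡17) mod 29; (10|29)=-1, (17|29)=-1; (−1)^{0·2·14}·(-1)^2·(-1)^0 = +1.
(4862, 221 / ℚ) ramifies at {2, 17}: a division algebra.

[2, 17]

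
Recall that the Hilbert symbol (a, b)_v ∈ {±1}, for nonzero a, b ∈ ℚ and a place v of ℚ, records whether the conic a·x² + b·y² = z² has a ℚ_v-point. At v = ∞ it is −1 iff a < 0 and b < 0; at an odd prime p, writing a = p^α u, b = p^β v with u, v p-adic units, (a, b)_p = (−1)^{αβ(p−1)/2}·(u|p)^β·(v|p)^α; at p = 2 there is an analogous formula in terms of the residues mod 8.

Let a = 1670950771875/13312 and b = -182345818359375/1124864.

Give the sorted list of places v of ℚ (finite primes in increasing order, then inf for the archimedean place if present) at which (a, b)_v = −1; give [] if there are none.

(a, b) ≡ (255255, -6630) mod (ℚ^×)²; places V = {2, 3, 5, 7, 11, 13, 17, 41, ∞}.
(a,b)_7: α=1, u≡1; β=0, v≡6 (mod 7); (1|7)=+1, (6|7)=-1; sign (−1)^0·+1^0·-1^1 = -1.
(a,b)_3: α=5, u≡2; β=3, v≡1 (mod 3); (2|3)=-1, (1|3)=+1; sign (−1)^1·-1^3·+1^5 = +1.
(a,b)_2: α=-10, β=-9; u≡7, v≡5 (mod 8); ε(u)ε(v)=1·0, αω(v)=-10·1, βω(u)=-9·0; sum ≡ 0  ⇒  +1.
(a,b)_17: α=1, u≡15; β=1, v≡9 (mod 17); (15|17)=+1, (9|17)=+1; sign (−1)^0·+1^1·+1^1 = +1.
(a,b)_41: α=2, u≡19; β=2, v≡3 (mod 41); (19|41)=-1, (3|41)=-1; sign (−1)^0·-1^2·-1^2 = +1.
(a,b)_11: α=1, u≡2; β=2, v≡3 (mod 11); (2|11)=-1, (3|11)=+1; sign (−1)^0·-1^2·+1^1 = +1.
(a,b)_∞: sgn(255255)=+, sgn(-6630)=−, so +1.
(a,b)_13: α=-1, u≡6; β=-3, v≡1 (mod 13); (6|13)=-1, (1|13)=+1; sign (−1)^0·-1^-3·+1^-1 = -1.
(a,b)_5: α=5, u≡1; β=9, v≡4 (mod 5); (1|5)=+1, (4|5)=+1; sign (−1)^0·+1^9·+1^5 = +1.
Ram(255255, -6630) = {7, 13}; no ℚ_7-point on the conic.

[7, 13]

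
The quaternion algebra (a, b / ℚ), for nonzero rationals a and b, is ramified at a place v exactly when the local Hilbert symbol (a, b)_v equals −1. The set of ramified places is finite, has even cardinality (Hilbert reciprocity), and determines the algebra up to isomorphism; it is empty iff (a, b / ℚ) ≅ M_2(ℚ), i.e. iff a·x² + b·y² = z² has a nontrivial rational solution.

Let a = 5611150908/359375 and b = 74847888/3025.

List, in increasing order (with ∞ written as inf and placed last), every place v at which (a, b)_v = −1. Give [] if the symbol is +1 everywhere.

[3, 19]

Mod squares: a ≡ 40641, b ≡ 713. Check v ∈ {∞, 2, 3, 5, 11, 19, 23, 31}.
v=31: a=31^1·(≡5), b=31^1·(≡30) mod 31; (5|31)=+1, (30|31)=-1; (−1)^{1·1·15}·(+1)^1·(-1)^1 = +1.
v=3: a=3^9·(≡2), b=3^8·(≡2) mod 3; (2|3)=-1, (2|3)=-1; (−1)^{9·8·1}·(-1)^8·(-1)^9 = -1.
v=∞: 40641 > 0 and 713 > 0  ⇒  (a,b)_∞ = +1.
v=19: a=19^1·(≡7), b=19^0·(≡12) mod 19; (7|19)=+1, (12|19)=-1; (−1)^{1·0·9}·(+1)^0·(-1)^1 = -1.
v=5: a=5^-6·(≡1), b=5^-2·(≡3) mod 5; (1|5)=+1, (3|5)=-1; (−1)^{-6·-2·2}·(+1)^-2·(-1)^-6 = +1.
v=2: v_2(a)=2, v_2(b)=4; units ≡ 1, 1 (mod 8); ε·ε+αω+βω = 0·0+2·0+4·0 ≡ 0  ⇒  (a,b)_2 = +1.
v=11: a=11^2·(≡6), b=11^-2·(≡9) mod 11; (6|11)=-1, (9|11)=+1; (−1)^{2·-2·5}·(-1)^-2·(+1)^2 = +1.
v=23: a=23^-1·(≡20), b=23^1·(≡18) mod 23; (20|23)=-1, (18|23)=+1; (−1)^{-1·1·11}·(-1)^1·(+1)^-1 = +1.
|Ram(40641, 713)| = 2, even; anisotropic at {3, 19}.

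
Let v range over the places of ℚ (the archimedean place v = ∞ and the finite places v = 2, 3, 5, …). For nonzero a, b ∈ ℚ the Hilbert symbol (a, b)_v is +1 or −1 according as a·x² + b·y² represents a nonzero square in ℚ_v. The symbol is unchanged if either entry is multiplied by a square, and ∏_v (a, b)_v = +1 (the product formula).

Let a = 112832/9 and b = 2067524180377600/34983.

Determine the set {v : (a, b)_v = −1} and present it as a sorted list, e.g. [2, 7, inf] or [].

[2, 7, 23, 43]

Mod squares: a ≡ 1763, b ≡ 9338. Check v ∈ {∞, 2, 3, 5, 7, 13, 23, 29, 41, 43}.
v=7: a=7^0·(≡3), b=7^1·(≡4) mod 7; (3|7)=-1, (4|7)=+1; (−1)^{0·1·3}·(-1)^1·(+1)^0 = -1.
v=29: a=29^0·(≡25), b=29^1·(≡26) mod 29; (25|29)=+1, (26|29)=-1; (−1)^{0·1·14}·(+1)^1·(-1)^0 = +1.
v=2: v_2(a)=6, v_2(b)=17; units ≡ 3, 5 (mod 8); ε·ε+αω+βω = 1·0+6·1+17·1 ≡ 1  ⇒  (a,b)_2 = -1.
v=43: a=43^1·(≡24), b=43^2·(≡30) mod 43; (24|43)=+1, (30|43)=-1; (−1)^{1·2·21}·(+1)^2·(-1)^1 = -1.
v=41: a=41^1·(≡37), b=41^2·(≡18) mod 41; (37|41)=+1, (18|41)=+1; (−1)^{1·2·20}·(+1)^2·(+1)^1 = +1.
v=3: a=3^-2·(≡2), b=3^-2·(≡2) mod 3; (2|3)=-1, (2|3)=-1; (−1)^{-2·-2·1}·(-1)^-2·(-1)^-2 = +1.
v=13: a=13^0·(≡2), b=13^-2·(≡4) mod 13; (2|13)=-1, (4|13)=+1; (−1)^{0·-2·6}·(-1)^-2·(+1)^0 = +1.
v=5: a=5^0·(≡3), b=5^2·(≡3) mod 5; (3|5)=-1, (3|5)=-1; (−1)^{0·2·2}·(-1)^2·(-1)^0 = +1.
v=23: a=23^0·(≡7), b=23^-1·(≡10) mod 23; (7|23)=-1, (10|23)=-1; (−1)^{0·-1·11}·(-1)^-1·(-1)^0 = -1.
v=∞: 1763 > 0 and 9338 > 0  ⇒  (a,b)_∞ = +1.
Ram(1763, 9338) = {2, 7, 23, 43}; no ℚ_2-point on the conic.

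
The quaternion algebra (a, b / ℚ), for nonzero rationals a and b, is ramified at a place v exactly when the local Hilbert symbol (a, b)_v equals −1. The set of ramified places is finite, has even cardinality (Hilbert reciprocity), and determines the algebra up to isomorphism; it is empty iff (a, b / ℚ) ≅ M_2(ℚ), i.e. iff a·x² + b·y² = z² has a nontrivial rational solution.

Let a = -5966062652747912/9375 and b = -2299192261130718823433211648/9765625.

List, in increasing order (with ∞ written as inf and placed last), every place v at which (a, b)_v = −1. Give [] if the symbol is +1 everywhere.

Mod squares: a ≡ -30, b ≡ -143. Check v ∈ {∞, 2, 3, 5, 7, 11, 13, 19, 23}.
v=13: a=13^2·(≡10), b=13^3·(≡6) mod 13; (10|13)=+1, (6|13)=-1; (−1)^{2·3·6}·(+1)^3·(-1)^2 = +1.
v=3: a=3^-1·(≡2), b=3^2·(≡1) mod 3; (2|3)=-1, (1|3)=+1; (−1)^{-1·2·1}·(-1)^2·(+1)^-1 = +1.
v=7: a=7^0·(≡3), b=7^2·(≡4) mod 7; (3|7)=-1, (4|7)=+1; (−1)^{0·2·3}·(-1)^2·(+1)^0 = +1.
v=2: v_2(a)=3, v_2(b)=8; units ≡ 1, 1 (mod 8); ε·ε+αω+βω = 0·0+3·0+8·0 ≡ 0  ⇒  (a,b)_2 = +1.
v=5: a=5^-5·(≡1), b=5^-10·(≡2) mod 5; (1|5)=+1, (2|5)=-1; (−1)^{-5·-10·2}·(+1)^-10·(-1)^-5 = -1.
v=23: a=23^4·(≡13), b=23^6·(≡4) mod 23; (13|23)=+1, (4|23)=+1; (−1)^{4·6·11}·(+1)^6·(+1)^4 = +1.
v=11: a=11^2·(≡5), b=11^3·(≡5) mod 11; (5|11)=+1, (5|11)=+1; (−1)^{2·3·5}·(+1)^3·(+1)^2 = +1.
v=19: a=19^4·(≡12), b=19^6·(≡11) mod 19; (12|19)=-1, (11|19)=+1; (−1)^{4·6·9}·(-1)^6·(+1)^4 = +1.
v=∞: -30 < 0 and -143 < 0  ⇒  (a,b)_∞ = -1.
|Ram(-30, -143)| = 2, even; anisotropic at {5, ∞}.

[5, inf]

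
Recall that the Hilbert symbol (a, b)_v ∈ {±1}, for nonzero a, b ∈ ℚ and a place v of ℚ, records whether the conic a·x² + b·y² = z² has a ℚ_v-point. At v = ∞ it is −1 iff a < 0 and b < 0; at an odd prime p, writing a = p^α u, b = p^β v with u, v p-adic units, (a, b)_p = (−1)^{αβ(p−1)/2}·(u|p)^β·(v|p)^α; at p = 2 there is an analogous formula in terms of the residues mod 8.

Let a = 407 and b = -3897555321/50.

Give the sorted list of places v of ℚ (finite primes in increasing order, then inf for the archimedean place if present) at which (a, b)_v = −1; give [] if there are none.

[2, 3, 11, 37]

Mod squares: a ≡ 407, b ≡ -47058. Check v ∈ {∞, 2, 3, 5, 11, 23, 31, 37}.
v=5: a=5^0·(≡2), b=5^-2·(≡2) mod 5; (2|5)=-1, (2|5)=-1; (−1)^{0·-2·2}·(-1)^-2·(-1)^0 = +1.
v=37: a=37^1·(≡11), b=37^2·(≡8) mod 37; (11|37)=+1, (8|37)=-1; (−1)^{1·2·18}·(+1)^2·(-1)^1 = -1.
v=11: a=11^1·(≡4), b=11^3·(≡5) mod 11; (4|11)=+1, (5|11)=+1; (−1)^{1·3·5}·(+1)^3·(+1)^1 = -1.
v=∞: 407 > 0 and -47058 < 0  ⇒  (a,b)_∞ = +1.
v=31: a=31^0·(≡4), b=31^1·(≡20) mod 31; (4|31)=+1, (20|31)=+1; (−1)^{0·1·15}·(+1)^1·(+1)^0 = +1.
v=3: a=3^0·(≡2), b=3^1·(≡1) mod 3; (2|3)=-1, (1|3)=+1; (−1)^{0·1·1}·(-1)^1·(+1)^0 = -1.
v=2: v_2(a)=0, v_2(b)=-1; units ≡ 7, 7 (mod 8); ε·ε+αω+βω = 1·1+0·0+-1·0 ≡ 1  ⇒  (a,b)_2 = -1.
v=23: a=23^0·(≡16), b=23^1·(≡9) mod 23; (16|23)=+1, (9|23)=+1; (−1)^{0·1·11}·(+1)^1·(+1)^0 = +1.
(407, -47058 / ℚ) ramifies at {2, 3, 11, 37}: a division algebra.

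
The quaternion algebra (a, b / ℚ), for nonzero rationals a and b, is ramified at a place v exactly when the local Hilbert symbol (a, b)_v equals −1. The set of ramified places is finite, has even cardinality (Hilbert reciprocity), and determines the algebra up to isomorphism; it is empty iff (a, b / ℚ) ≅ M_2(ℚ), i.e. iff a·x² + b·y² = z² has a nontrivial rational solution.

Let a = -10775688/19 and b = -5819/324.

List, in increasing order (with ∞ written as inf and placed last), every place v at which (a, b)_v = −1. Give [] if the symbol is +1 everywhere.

[2, 17, 19, inf]

Mod squares: a ≡ -21318, b ≡ -11. Check v ∈ {∞, 2, 3, 7, 11, 17, 19, 23}.
v=2: v_2(a)=3, v_2(b)=-2; units ≡ 5, 5 (mod 8); ε·ε+αω+βω = 0·0+3·1+-2·1 ≡ 1  ⇒  (a,b)_2 = -1.
v=11: a=11^1·(≡1), b=11^1·(≡2) mod 11; (1|11)=+1, (2|11)=-1; (−1)^{1·1·5}·(+1)^1·(-1)^1 = +1.
v=19: a=19^-1·(≡10), b=19^0·(≡14) mod 19; (10|19)=-1, (14|19)=-1; (−1)^{-1·0·9}·(-1)^0·(-1)^-1 = -1.
v=17: a=17^1·(≡16), b=17^0·(≡12) mod 17; (16|17)=+1, (12|17)=-1; (−1)^{1·0·8}·(+1)^0·(-1)^1 = -1.
v=∞: -21318 < 0 and -11 < 0  ⇒  (a,b)_∞ = -1.
v=23: a=23^0·(≡1), b=23^2·(≡6) mod 23; (1|23)=+1, (6|23)=+1; (−1)^{0·2·11}·(+1)^2·(+1)^0 = +1.
v=7: a=7^4·(≡4), b=7^0·(≡6) mod 7; (4|7)=+1, (6|7)=-1; (−1)^{4·0·3}·(+1)^0·(-1)^4 = +1.
v=3: a=3^1·(≡1), b=3^-4·(≡1) mod 3; (1|3)=+1, (1|3)=+1; (−1)^{1·-4·1}·(+1)^-4·(+1)^1 = +1.
Ram(-21318, -11) = {2, 17, 19, ∞}; no ℚ_2-point on the conic.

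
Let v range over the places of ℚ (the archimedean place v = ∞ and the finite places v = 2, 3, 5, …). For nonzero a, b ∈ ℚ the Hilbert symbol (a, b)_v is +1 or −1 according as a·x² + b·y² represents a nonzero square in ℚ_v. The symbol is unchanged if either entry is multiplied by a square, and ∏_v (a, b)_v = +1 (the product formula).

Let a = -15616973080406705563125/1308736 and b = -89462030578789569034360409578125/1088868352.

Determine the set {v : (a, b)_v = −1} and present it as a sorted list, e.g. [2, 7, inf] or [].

[2, 13, 19, 23, 29, inf]

Mod squares: a ≡ -1189, b ≡ -5681. Check v ∈ {∞, 2, 3, 5, 7, 11, 13, 19, 23, 29, 31, 41}.
v=∞: -1189 < 0 and -5681 < 0  ⇒  (a,b)_∞ = -1.
v=2: v_2(a)=-6, v_2(b)=-12; units ≡ 3, 7 (mod 8); ε·ε+αω+βω = 1·1+-6·0+-12·1 ≡ 1  ⇒  (a,b)_2 = -1.
v=19: a=19^2·(≡15), b=19^3·(≡11) mod 19; (15|19)=-1, (11|19)=+1; (−1)^{2·3·9}·(-1)^3·(+1)^2 = -1.
v=13: a=13^-2·(≡6), b=13^-3·(≡11) mod 13; (6|13)=-1, (11|13)=-1; (−1)^{-2·-3·6}·(-1)^-3·(-1)^-2 = -1.
v=11: a=11^-2·(≡8), b=11^-2·(≡7) mod 11; (8|11)=-1, (7|11)=-1; (−1)^{-2·-2·5}·(-1)^-2·(-1)^-2 = +1.
v=7: a=7^0·(≡2), b=7^2·(≡6) mod 7; (2|7)=+1, (6|7)=-1; (−1)^{0·2·3}·(+1)^2·(-1)^0 = +1.
v=5: a=5^4·(≡4), b=5^6·(≡1) mod 5; (4|5)=+1, (1|5)=+1; (−1)^{4·6·2}·(+1)^6·(+1)^4 = +1.
v=29: a=29^3·(≡15), b=29^4·(≡3) mod 29; (15|29)=-1, (3|29)=-1; (−1)^{3·4·14}·(-1)^4·(-1)^3 = -1.
v=3: a=3^4·(≡2), b=3^6·(≡1) mod 3; (2|3)=-1, (1|3)=+1; (−1)^{4·6·1}·(-1)^6·(+1)^4 = +1.
v=31: a=31^2·(≡4), b=31^2·(≡30) mod 31; (4|31)=+1, (30|31)=-1; (−1)^{2·2·15}·(+1)^2·(-1)^2 = +1.
v=23: a=23^2·(≡14), b=23^3·(≡2) mod 23; (14|23)=-1, (2|23)=+1; (−1)^{2·3·11}·(-1)^3·(+1)^2 = -1.
v=41: a=41^3·(≡13), b=41^4·(≡10) mod 41; (13|41)=-1, (10|41)=+1; (−1)^{3·4·20}·(-1)^4·(+1)^3 = +1.
(-1189, -5681 / ℚ) ramifies at {2, 13, 19, 23, 29, ∞}: a division algebra.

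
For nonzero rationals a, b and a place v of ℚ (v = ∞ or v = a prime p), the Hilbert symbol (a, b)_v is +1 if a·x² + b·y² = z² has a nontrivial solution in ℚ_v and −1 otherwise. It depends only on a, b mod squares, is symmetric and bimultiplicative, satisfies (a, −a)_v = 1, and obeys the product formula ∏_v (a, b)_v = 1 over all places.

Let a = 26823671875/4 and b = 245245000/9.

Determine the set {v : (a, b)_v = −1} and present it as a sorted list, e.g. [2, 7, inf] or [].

[2, 5, 11, 13]

Mod squares: a ≡ 715, b ≡ 2002. Check v ∈ {∞, 2, 3, 5, 7, 11, 13}.
v=3: a=3^0·(≡1), b=3^-2·(≡1) mod 3; (1|3)=+1, (1|3)=+1; (−1)^{0·-2·1}·(+1)^-2·(+1)^0 = +1.
v=7: a=7^4·(≡2), b=7^3·(≡3) mod 7; (2|7)=+1, (3|7)=-1; (−1)^{4·3·3}·(+1)^3·(-1)^4 = +1.
v=11: a=11^1·(≡10), b=11^1·(≡10) mod 11; (10|11)=-1, (10|11)=-1; (−1)^{1·1·5}·(-1)^1·(-1)^1 = -1.
v=13: a=13^1·(≡3), b=13^1·(≡7) mod 13; (3|13)=+1, (7|13)=-1; (−1)^{1·1·6}·(+1)^1·(-1)^1 = -1.
v=∞: 715 > 0 and 2002 > 0  ⇒  (a,b)_∞ = +1.
v=2: v_2(a)=-2, v_2(b)=3; units ≡ 3, 1 (mod 8); ε·ε+αω+βω = 1·0+-2·0+3·1 ≡ 1  ⇒  (a,b)_2 = -1.
v=5: a=5^7·(≡2), b=5^4·(≡3) mod 5; (2|5)=-1, (3|5)=-1; (−1)^{7·4·2}·(-1)^4·(-1)^7 = -1.
Ram(715, 2002) = {2, 5, 11, 13}; no ℚ_2-point on the conic.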